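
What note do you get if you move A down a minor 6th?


Let's work it out.
minor 6th: 6 letter names, 8 semitones
Letter: A - 5 → C
Pitch: A - 8 semitones, spelled as a C → C#
= C#


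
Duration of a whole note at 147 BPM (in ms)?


One quarter-note beat = 60000 / BPM = 60000 / 147 ms
Whole note = 4 × quarter note
Duration = 4 × 60000 / 147 = 240000 / 147
= 1632.7 ms


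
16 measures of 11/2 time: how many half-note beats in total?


Time signature 11/2: the bottom number 2 means the half note gets one count
The top number 11 means 11 half-note beats per measure
Total = 11 × 16 measures
= 176 half-note beats


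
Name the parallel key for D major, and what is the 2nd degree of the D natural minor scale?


Working:
Parallel keys share the same tonic but differ in mode
D major → parallel is D minor
D natural minor scale: D E F G A Bb C
= D minor; 2nd degree = E


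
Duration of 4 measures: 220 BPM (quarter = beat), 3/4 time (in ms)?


Quarter-note beat duration = 60000 / 220 ms
Beats per measure (3/4) = 3
One measure = 3 × 60000 / 220 = 180000 / 220 ms
4 measures = 4 × 180000 / 220 = 720000 / 220
= 3272.7 ms


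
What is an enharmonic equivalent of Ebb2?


Solution.
Enharmonic notes sound the same pitch but are spelled with different letter names
Ebb and D name the same pitch class
= D2


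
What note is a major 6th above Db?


A 6th spans 6 letter names, so from D we land on B
A major 6th = 9 semitones above Db
Spell B at that pitch: Bb
= Bb


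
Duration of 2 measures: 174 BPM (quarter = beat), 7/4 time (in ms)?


Working:
Quarter-note beat duration = 60000 / 174 ms
Beats per measure (7/4) = 7
One measure = 7 × 60000 / 174 = 420000 / 174 ms
2 measures = 2 × 420000 / 174 = 840000 / 174
= 4827.6 ms


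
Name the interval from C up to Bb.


Working:
Letter names: C → B spans 7 letter names → a 7th
Semitones: C → Bb = 10 half-steps
A 7th of 10 semitones is a minor 7th
= minor 7th


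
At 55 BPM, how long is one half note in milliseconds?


Reasoning:
One quarter-note beat = 60000 / BPM = 60000 / 55 ms
Half note = 2 × quarter note
Duration = 2 × 60000 / 55 = 120000 / 55
= 2181.8 ms


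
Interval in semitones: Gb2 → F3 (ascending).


Working:
Absolute semitone position = octave×12 + chromatic position
Gb2: 2×12 + 6 = 30
F3: 3×12 + 5 = 41
Difference = 41 - 30 = 11
= 11 semitones


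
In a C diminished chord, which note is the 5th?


Step by step:
Diminished triad = root + minor 3rd (3 semitones) + diminished 5th (6 semitones)
A triad on C stacks thirds, so the chord tones use letter names C-E-G
Root: C
Minor 3rd above C: Eb
Diminished 5th above C: Gb
The 5th = Gb


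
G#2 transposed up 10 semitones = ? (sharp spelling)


Working:
G#2: chromatic position 8 in octave 2 → absolute = 2×12 + 8 = 32
Transpose up 10: 32 + 10 = 42
42 = 3×12 + 6 → F# in octave 3
Result = F#3


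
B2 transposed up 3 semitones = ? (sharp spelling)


Step by step:
B2: chromatic position 11 in octave 2 → absolute = 2×12 + 11 = 35
Transpose up 3: 35 + 3 = 38
38 = 3×12 + 2 → D in octave 3
Result = D3


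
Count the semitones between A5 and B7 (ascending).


Solution.
Absolute semitone position = octave×12 + chromatic position
A5: 5×12 + 9 = 69
B7: 7×12 + 11 = 95
Difference = 95 - 69 = 26
= 26 semitones


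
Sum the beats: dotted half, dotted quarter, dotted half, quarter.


Reasoning:
Beat values:
  dotted half = 3 beats
  dotted quarter = 1.5 beats
  dotted half = 3 beats
  quarter = 1 beat
Sum = 3 + 1.5 + 3 + 1
= 8.5 beats


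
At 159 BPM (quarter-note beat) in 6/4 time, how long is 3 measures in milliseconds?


Reasoning:
Quarter-note beat duration = 60000 / 159 ms
Beats per measure (6/4) = 6
One measure = 6 × 60000 / 159 = 360000 / 159 ms
3 measures = 3 × 360000 / 159 = 1080000 / 159
= 6792.5 ms


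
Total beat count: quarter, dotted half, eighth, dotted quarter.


Reasoning:
Beat values:
  quarter = 1 beat
  dotted half = 3 beats
  eighth = 0.5 beats
  dotted quarter = 1.5 beats
Sum = 1 + 3 + 0.5 + 1.5
= 6 beats


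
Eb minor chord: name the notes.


Reasoning:
Minor triad = root + minor 3rd (3 semitones) + perfect 5th (7 semitones)
A triad on Eb stacks thirds, so the chord tones use letter names E-G-B
Root: Eb
Minor 3rd above Eb: Gb
Perfect 5th above Eb: Bb
Chord = Eb Gb Bb


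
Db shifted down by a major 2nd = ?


major 2nd: 2 letter names, 2 semitones
Letter: D - 1 → C
Pitch: Db - 2 semitones, spelled as a C → Cb
= Cb


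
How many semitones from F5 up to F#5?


Absolute semitone position = octave×12 + chromatic position
F5: 5×12 + 5 = 65
F#5: 5×12 + 6 = 66
Difference = 66 - 65 = 1
= 1 semitone


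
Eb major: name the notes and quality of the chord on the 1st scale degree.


Eb major scale: Eb F G Ab Bb C D
Diatonic triad on degree 1 stacks scale notes 1, 3, 5: Eb G Bb
Eb→G = 4 semitones; Eb→Bb = 7 semitones → major triad
= Eb G Bb (major)


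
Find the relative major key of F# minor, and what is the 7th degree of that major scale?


Step by step:
The relative major shares the key signature and is a minor 3rd above the minor tonic
A minor 3rd above F# is A
→ relative major of F# minor is A major
A major scale: A B C# D E F# G#
= A major; 7th degree = G#


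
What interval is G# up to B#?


Step by step:
Letter names: G → B spans 3 letter names → a 3rd
Semitones: G# → B# = 4 half-steps
A 3rd of 4 semitones is a major 3rd
= major 3rd


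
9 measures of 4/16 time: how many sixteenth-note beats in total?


Time signature 4/16: the bottom number 16 means the sixteenth note gets one count
The top number 4 means 4 sixteenth-note beats per measure
Total = 4 × 9 measures
= 36 sixteenth-note beats


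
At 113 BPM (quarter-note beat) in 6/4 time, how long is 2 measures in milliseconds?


Step by step:
Quarter-note beat duration = 60000 / 113 ms
Beats per measure (6/4) = 6
One measure = 6 × 60000 / 113 = 360000 / 113 ms
2 measures = 2 × 360000 / 113 = 720000 / 113
= 6371.7 ms


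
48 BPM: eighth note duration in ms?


One quarter-note beat = 60000 / BPM = 60000 / 48 ms
Eighth note = 1/2 × quarter note
Duration = 1/2 × 60000 / 48 = 30000 / 48
= 625.0 ms


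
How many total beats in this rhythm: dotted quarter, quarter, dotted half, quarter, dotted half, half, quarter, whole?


Step by step:
Beat values:
  dotted quarter = 1.5 beats
  quarter = 1 beat
  dotted half = 3 beats
  quarter = 1 beat
  dotted half = 3 beats
  half = 2 beats
  quarter = 1 beat
  whole = 4 beats
Sum = 1.5 + 1 + 3 + 1 + 3 + 2 + 1 + 4
= 16.5 beats


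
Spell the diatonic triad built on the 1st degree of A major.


Solution.
A major scale: A B C# D E F# G#
Diatonic triad on degree 1 stacks scale notes 1, 3, 5: A C# E
A→C# = 4 semitones; A→E = 7 semitones → major triad
= A C# E (major)


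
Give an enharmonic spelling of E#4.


Let's work it out.
Enharmonic notes sound the same pitch but are spelled with different letter names
E# and F name the same pitch class
= F4


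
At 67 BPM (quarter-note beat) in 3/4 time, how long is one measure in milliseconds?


Quarter-note beat duration = 60000 / 67 ms
Beats per measure (3/4) = 3
One measure = 3 × 60000 / 67 = 180000 / 67 ms
= 2686.6 ms


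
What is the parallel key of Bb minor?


Reasoning:
Parallel keys share the same tonic but differ in mode
Bb minor → parallel is Bb major
= Bb major


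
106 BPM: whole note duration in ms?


One quarter-note beat = 60000 / BPM = 60000 / 106 ms
Whole note = 4 × quarter note
Duration = 4 × 60000 / 106 = 240000 / 106
= 2264.2 ms


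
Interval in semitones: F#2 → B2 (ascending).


Absolute semitone position = octave×12 + chromatic position
F#2: 2×12 + 6 = 30
B2: 2×12 + 11 = 35
Difference = 35 - 30 = 5
= 5 semitones


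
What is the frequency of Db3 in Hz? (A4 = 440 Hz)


Working:
f = 440 × 2^(n/12) where n = semitones from A4
Db3: -20 semitones from A4
f = 440 × 2^(-20/12)
f = 138.59 Hz


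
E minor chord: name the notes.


Let's work it out.
Minor triad = root + minor 3rd (3 semitones) + perfect 5th (7 semitones)
A triad on E stacks thirds, so the chord tones use letter names E-G-B
Root: E
Minor 3rd above E: G
Perfect 5th above E: B
Chord = E G B


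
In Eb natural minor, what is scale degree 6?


Natural minor scale pattern: W-H-W-W-H-W-W (2-1-2-2-1-2-2 semitones)
Starting from Eb:
  Eb + 2 semitones → F
  F + 1 semitone → Gb
  Gb + 2 semitones → Ab
  Ab + 2 semitones → Bb
  Bb + 1 semitone → Cb
  Cb + 2 semitones → Db
  Db + 2 semitones → Eb
Scale: Eb F Gb Ab Bb Cb Db
Degree 6 = Cb


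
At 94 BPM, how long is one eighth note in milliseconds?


Working:
One quarter-note beat = 60000 / BPM = 60000 / 94 ms
Eighth note = 1/2 × quarter note
Duration = 1/2 × 60000 / 94 = 30000 / 94
= 319.1 ms


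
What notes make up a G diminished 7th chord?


Reasoning:
Diminished 7th chord = root + minor 3rd + diminished 5th + diminished 7th
Seventh chords stack in thirds, so the letter names are G-B-D-F
Root: G
Minor 3rd above G: Bb
Diminished 5th above G: Db
Diminished 7th above G: Fb
Chord = G Bb Db Fb


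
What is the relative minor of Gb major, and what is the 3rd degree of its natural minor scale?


The relative minor shares the major's key signature and starts on its 6th degree
6th degree = a major 6th above the tonic; a major 6th above Gb is Eb
→ relative minor of Gb major is Eb minor
Eb natural minor scale: Eb F Gb Ab Bb Cb Db
= Eb minor; 3rd degree = Gb


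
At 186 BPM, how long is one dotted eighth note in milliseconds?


One quarter-note beat = 60000 / BPM = 60000 / 186 ms
Dotted eighth note = 3/4 × quarter note
Duration = 3/4 × 60000 / 186 = 45000 / 186
= 241.9 ms


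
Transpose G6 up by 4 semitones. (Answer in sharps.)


Working:
G6: chromatic position 7 in octave 6 → absolute = 6×12 + 7 = 79
Transpose up 4: 79 + 4 = 83
83 = 6×12 + 11 → B in octave 6
Result = B6


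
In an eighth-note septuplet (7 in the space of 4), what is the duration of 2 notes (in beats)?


Septuplet: 7 notes occupy the space of 4 eighth notes
Space = 4 × 1/2 = 2 beats
Each septuplet note = 2 / 7 = 2/7 beats
2 notes = 2 × 2/7 = 4/7
= 4/7 beats


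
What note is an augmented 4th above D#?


A 4th spans 4 letter names, so from D we land on G
An augmented 4th = 6 semitones above D#
Spell G at that pitch: G##
= G##


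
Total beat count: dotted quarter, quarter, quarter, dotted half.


Beat values:
  dotted quarter = 1.5 beats
  quarter = 1 beat
  quarter = 1 beat
  dotted half = 3 beats
Sum = 1.5 + 1 + 1 + 3
= 6.5 beats


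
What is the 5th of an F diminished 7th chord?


Reasoning:
Diminished 7th chord = root + minor 3rd + diminished 5th + diminished 7th
Seventh chords stack in thirds, so the letter names are F-A-C-E
Root: F
Minor 3rd above F: Ab
Diminished 5th above F: Cb
Diminished 7th above F: Ebb
The 5th = Cb


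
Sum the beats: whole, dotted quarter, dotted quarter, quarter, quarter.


Reasoning:
Beat values:
  whole = 4 beats
  dotted quarter = 1.5 beats
  dotted quarter = 1.5 beats
  quarter = 1 beat
  quarter = 1 beat
Sum = 4 + 1.5 + 1.5 + 1 + 1
= 9 beats


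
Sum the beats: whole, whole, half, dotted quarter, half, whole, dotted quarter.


Let's work it out.
Beat values:
  whole = 4 beats
  whole = 4 beats
  half = 2 beats
  dotted quarter = 1.5 beats
  half = 2 beats
  whole = 4 beats
  dotted quarter = 1.5 beats
Sum = 4 + 4 + 2 + 1.5 + 2 + 4 + 1.5
= 19 beats


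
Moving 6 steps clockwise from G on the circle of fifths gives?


Working:
Each clockwise step on the circle of fifths moves up a perfect 5th
From G: G → D → A → E → B → F#/Gb → Db
= Db


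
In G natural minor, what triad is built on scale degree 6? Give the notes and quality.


Let's work it out.
G natural minor scale: G A Bb C D Eb F
Diatonic triad on degree 6 stacks scale notes 6, 1, 3: Eb G Bb
Eb→G = 4 semitones; Eb→Bb = 7 semitones → major triad
= Eb G Bb (major)


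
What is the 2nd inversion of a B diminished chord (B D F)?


Root position: B D F
2nd inversion: move root and 3rd up an octave
Bass note: F
Notes (bottom to top) = F B D


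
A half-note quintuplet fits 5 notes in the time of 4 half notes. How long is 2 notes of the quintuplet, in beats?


Let's work it out.
Quintuplet: 5 notes occupy the space of 4 half notes
Space = 4 × 2 = 8 beats
Each quintuplet note = 8 / 5 = 8/5 beats
2 notes = 2 × 8/5 = 16/5
= 16/5 beats


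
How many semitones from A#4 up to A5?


Absolute semitone position = octave×12 + chromatic position
A#4: 4×12 + 10 = 58
A5: 5×12 + 9 = 69
Difference = 69 - 58 = 11
= 11 semitones


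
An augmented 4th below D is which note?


Reasoning:
A 4th spans 4 letter names, so from D we land on A
An augmented 4th = 6 semitones below D
Spell A at that pitch: Ab
= Ab


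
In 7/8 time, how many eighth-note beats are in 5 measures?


Reasoning:
Time signature 7/8: the bottom number 8 means the eighth note gets one count
The top number 7 means 7 eighth-note beats per measure
Total = 7 × 5 measures
= 35 eighth-note beats


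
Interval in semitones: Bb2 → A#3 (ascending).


Absolute semitone position = octave×12 + chromatic position
Bb2: 2×12 + 10 = 34
A#3: 3×12 + 10 = 46
Difference = 46 - 34 = 12
= 12 semitones


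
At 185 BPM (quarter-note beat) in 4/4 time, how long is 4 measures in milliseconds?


Working:
Quarter-note beat duration = 60000 / 185 ms
Beats per measure (4/4) = 4
One measure = 4 × 60000 / 185 = 240000 / 185 ms
4 measures = 4 × 240000 / 185 = 960000 / 185
= 5189.2 ms


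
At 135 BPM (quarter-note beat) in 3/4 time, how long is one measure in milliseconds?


Quarter-note beat duration = 60000 / 135 ms
Beats per measure (3/4) = 3
One measure = 3 × 60000 / 135 = 180000 / 135 ms
= 1333.3 ms


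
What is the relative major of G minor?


Step by step:
The relative major shares the key signature and is a minor 3rd above the minor tonic
A minor 3rd above G is Bb
→ relative major of G minor is Bb major
= Bb major


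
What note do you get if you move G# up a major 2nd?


Working:
major 2nd: 2 letter names, 2 semitones
Letter: G + 1 → A
Pitch: G# + 2 semitones, spelled as an A → A#
= A#


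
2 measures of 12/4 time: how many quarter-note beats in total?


Working:
Time signature 12/4: the bottom number 4 means the quarter note gets one count
The top number 12 means 12 quarter-note beats per measure
Total = 12 × 2 measures
= 24 quarter-note beats


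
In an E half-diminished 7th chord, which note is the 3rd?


Half-diminished 7th chord = root + minor 3rd + diminished 5th + minor 7th
Seventh chords stack in thirds, so the letter names are E-G-B-D
Root: E
Minor 3rd above E: G
Diminished 5th above E: Bb
Minor 7th above E: D
The 3rd = G


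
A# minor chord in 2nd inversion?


Solution.
Root position: A# C# E#
2nd inversion: move root and 3rd up an octave
Bass note: E#
Notes (bottom to top) = E# A# C#


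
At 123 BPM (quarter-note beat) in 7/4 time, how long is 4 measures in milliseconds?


Solution.
Quarter-note beat duration = 60000 / 123 ms
Beats per measure (7/4) = 7
One measure = 7 × 60000 / 123 = 420000 / 123 ms
4 measures = 4 × 420000 / 123 = 1680000 / 123
= 13658.5 ms


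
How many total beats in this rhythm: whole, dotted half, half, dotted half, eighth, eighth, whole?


Beat values:
  whole = 4 beats
  dotted half = 3 beats
  half = 2 beats
  dotted half = 3 beats
  eighth = 0.5 beats
  eighth = 0.5 beats
  whole = 4 beats
Sum = 4 + 3 + 2 + 3 + 0.5 + 0.5 + 4
= 17 beats


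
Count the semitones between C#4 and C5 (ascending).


Absolute semitone position = octave×12 + chromatic position
C#4: 4×12 + 1 = 49
C5: 5×12 + 0 = 60
Difference = 60 - 49 = 11
= 11 semitones


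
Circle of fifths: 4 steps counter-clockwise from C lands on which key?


Working:
Each counter-clockwise step moves down a perfect 5th (= up a perfect 4th)
From C: C → F → Bb → Eb → Ab
= Ab


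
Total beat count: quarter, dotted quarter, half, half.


Working:
Beat values:
  quarter = 1 beat
  dotted quarter = 1.5 beats
  half = 2 beats
  half = 2 beats
Sum = 1 + 1.5 + 2 + 2
= 6.5 beats


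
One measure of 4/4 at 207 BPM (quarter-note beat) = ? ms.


Step by step:
Quarter-note beat duration = 60000 / 207 ms
Beats per measure (4/4) = 4
One measure = 4 × 60000 / 207 = 240000 / 207 ms
= 1159.4 ms


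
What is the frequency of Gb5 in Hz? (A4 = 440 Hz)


Solution.
f = 440 × 2^(n/12) where n = semitones from A4
Gb5: 9 semitones from A4
f = 440 × 2^(9/12)
f = 739.99 Hz


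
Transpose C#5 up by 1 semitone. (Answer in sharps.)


Reasoning:
C#5: chromatic position 1 in octave 5 → absolute = 5×12 + 1 = 61
Transpose up 1: 61 + 1 = 62
62 = 5×12 + 2 → D in octave 5
Result = D5


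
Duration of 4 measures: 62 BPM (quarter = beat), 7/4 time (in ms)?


Working:
Quarter-note beat duration = 60000 / 62 ms
Beats per measure (7/4) = 7
One measure = 7 × 60000 / 62 = 420000 / 62 ms
4 measures = 4 × 420000 / 62 = 1680000 / 62
= 27096.8 ms


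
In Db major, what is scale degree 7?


Reasoning:
Major scale pattern: W-W-H-W-W-W-H (2-2-1-2-2-2-1 semitones)
Starting from Db:
  Db + 2 semitones → Eb
  Eb + 2 semitones → F
  F + 1 semitone → Gb
  Gb + 2 semitones → Ab
  Ab + 2 semitones → Bb
  Bb + 2 semitones → C
  C + 1 semitone → Db
Scale: Db Eb F Gb Ab Bb C
Degree 7 = C


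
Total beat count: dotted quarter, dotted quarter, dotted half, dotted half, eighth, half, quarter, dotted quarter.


Solution.
Beat values:
  dotted quarter = 1.5 beats
  dotted quarter = 1.5 beats
  dotted half = 3 beats
  dotted half = 3 beats
  eighth = 0.5 beats
  half = 2 beats
  quarter = 1 beat
  dotted quarter = 1.5 beats
Sum = 1.5 + 1.5 + 3 + 3 + 0.5 + 2 + 1 + 1.5
= 14 beats


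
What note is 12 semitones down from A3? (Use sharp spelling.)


Let's work it out.
A3: chromatic position 9 in octave 3 → absolute = 3×12 + 9 = 45
Transpose down 12: 45 - 12 = 33
33 = 2×12 + 9 → A in octave 2
Result = A2


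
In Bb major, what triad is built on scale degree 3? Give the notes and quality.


Step by step:
Bb major scale: Bb C D Eb F G A
Diatonic triad on degree 3 stacks scale notes 3, 5, 7: D F A
D→F = 3 semitones; D→A = 7 semitones → minor triad
= D F A (minor)


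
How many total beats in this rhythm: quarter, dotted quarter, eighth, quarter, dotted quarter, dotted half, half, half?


Solution.
Beat values:
  quarter = 1 beat
  dotted quarter = 1.5 beats
  eighth = 0.5 beats
  quarter = 1 beat
  dotted quarter = 1.5 beats
  dotted half = 3 beats
  half = 2 beats
  half = 2 beats
Sum = 1 + 1.5 + 0.5 + 1 + 1.5 + 3 + 2 + 2
= 12.5 beats


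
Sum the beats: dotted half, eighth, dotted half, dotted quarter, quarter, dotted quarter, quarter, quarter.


Solution.
Beat values:
  dotted half = 3 beats
  eighth = 0.5 beats
  dotted half = 3 beats
  dotted quarter = 1.5 beats
  quarter = 1 beat
  dotted quarter = 1.5 beats
  quarter = 1 beat
  quarter = 1 beat
Sum = 3 + 0.5 + 3 + 1.5 + 1 + 1.5 + 1 + 1
= 12.5 beats


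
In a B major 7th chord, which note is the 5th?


Step by step:
Major 7th chord = root + major 3rd + perfect 5th + major 7th
Seventh chords stack in thirds, so the letter names are B-D-F-A
Root: B
Major 3rd above B: D#
Perfect 5th above B: F#
Major 7th above B: A#
The 5th = F#


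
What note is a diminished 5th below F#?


A 5th spans 5 letter names, so from F we land on B
A diminished 5th = 6 semitones below F#
Spell B at that pitch: B#
= B#


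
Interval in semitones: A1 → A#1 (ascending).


Solution.
Absolute semitone position = octave×12 + chromatic position
A1: 1×12 + 9 = 21
A#1: 1×12 + 10 = 22
Difference = 22 - 21 = 1
= 1 semitone


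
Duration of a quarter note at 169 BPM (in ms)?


One quarter-note beat = 60000 / BPM = 60000 / 169 ms
Duration = 60000 / 169
= 355.0 ms


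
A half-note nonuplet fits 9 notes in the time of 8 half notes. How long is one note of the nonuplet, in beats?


Working:
Nonuplet: 9 notes occupy the space of 8 half notes
Space = 8 × 2 = 16 beats
Each nonuplet note = 16 / 9 = 16/9 beats
= 16/9 beats


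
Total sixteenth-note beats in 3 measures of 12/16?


Step by step:
Time signature 12/16: the bottom number 16 means the sixteenth note gets one count
The top number 12 means 12 sixteenth-note beats per measure
Total = 12 × 3 measures
= 36 sixteenth-note beats


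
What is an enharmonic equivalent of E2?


Let's work it out.
Enharmonic notes sound the same pitch but are spelled with different letter names
E and D## name the same pitch class
= D##2


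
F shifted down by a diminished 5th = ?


Working:
diminished 5th: 5 letter names, 6 semitones
Letter: F - 4 → B
Pitch: F - 6 semitones, spelled as a B → B
= B


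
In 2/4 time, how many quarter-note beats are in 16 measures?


Let's work it out.
Time signature 2/4: the bottom number 4 means the quarter note gets one count
The top number 2 means 2 quarter-note beats per measure
Total = 2 × 16 measures
= 32 quarter-note beats


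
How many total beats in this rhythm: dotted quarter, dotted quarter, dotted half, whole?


Beat values:
  dotted quarter = 1.5 beats
  dotted quarter = 1.5 beats
  dotted half = 3 beats
  whole = 4 beats
Sum = 1.5 + 1.5 + 3 + 4
= 10 beats


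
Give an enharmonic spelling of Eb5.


Step by step:
Enharmonic notes sound the same pitch but are spelled with different letter names
Eb and D# name the same pitch class
= D#5


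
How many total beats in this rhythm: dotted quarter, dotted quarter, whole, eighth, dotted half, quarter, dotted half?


Beat values:
  dotted quarter = 1.5 beats
  dotted quarter = 1.5 beats
  whole = 4 beats
  eighth = 0.5 beats
  dotted half = 3 beats
  quarter = 1 beat
  dotted half = 3 beats
Sum = 1.5 + 1.5 + 4 + 0.5 + 3 + 1 + 3
= 14.5 beats


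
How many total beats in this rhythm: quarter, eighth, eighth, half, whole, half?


Step by step:
Beat values:
  quarter = 1 beat
  eighth = 0.5 beats
  eighth = 0.5 beats
  half = 2 beats
  whole = 4 beats
  half = 2 beats
Sum = 1 + 0.5 + 0.5 + 2 + 4 + 2
= 10 beats


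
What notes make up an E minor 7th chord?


Let's work it out.
Minor 7th chord = root + minor 3rd + perfect 5th + minor 7th
Seventh chords stack in thirds, so the letter names are E-G-B-D
Root: E
Minor 3rd above E: G
Perfect 5th above E: B
Minor 7th above E: D
Chord = E G B D


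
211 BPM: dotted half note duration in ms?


Solution.
One quarter-note beat = 60000 / BPM = 60000 / 211 ms
Dotted half note = 3 × quarter note
Duration = 3 × 60000 / 211 = 180000 / 211
= 853.1 ms


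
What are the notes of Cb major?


Major scale pattern: W-W-H-W-W-W-H (2-2-1-2-2-2-1 semitones)
Starting from Cb:
  Cb + 2 semitones → Db
  Db + 2 semitones → Eb
  Eb + 1 semitone → Fb
  Fb + 2 semitones → Gb
  Gb + 2 semitones → Ab
  Ab + 2 semitones → Bb
  Bb + 1 semitone → Cb
Scale = Cb Db Eb Fb Gb Ab Bb


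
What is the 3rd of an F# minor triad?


Step by step:
Minor triad = root + minor 3rd (3 semitones) + perfect 5th (7 semitones)
A triad on F# stacks thirds, so the chord tones use letter names F-A-C
Root: F#
Minor 3rd above F#: A
Perfect 5th above F#: C#
The 3rd = A


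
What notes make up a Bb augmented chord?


Working:
Augmented triad = root + major 3rd (4 semitones) + augmented 5th (8 semitones)
A triad on Bb stacks thirds, so the chord tones use letter names B-D-F
Root: Bb
Major 3rd above Bb: D
Augmented 5th above Bb: F#
Chord = Bb D F#


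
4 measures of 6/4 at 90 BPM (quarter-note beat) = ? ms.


Solution.
Quarter-note beat duration = 60000 / 90 ms
Beats per measure (6/4) = 6
One measure = 6 × 60000 / 90 = 360000 / 90 ms
4 measures = 4 × 360000 / 90 = 1440000 / 90
= 16000.0 ms


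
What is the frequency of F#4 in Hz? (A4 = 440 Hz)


Let's work it out.
f = 440 × 2^(n/12) where n = semitones from A4
F#4: -3 semitones from A4
f = 440 × 2^(-3/12)
f = 369.99 Hz


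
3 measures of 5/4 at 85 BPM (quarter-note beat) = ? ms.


Reasoning:
Quarter-note beat duration = 60000 / 85 ms
Beats per measure (5/4) = 5
One measure = 5 × 60000 / 85 = 300000 / 85 ms
3 measures = 3 × 300000 / 85 = 900000 / 85
= 10588.2 ms


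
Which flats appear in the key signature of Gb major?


Working:
Flat major keys: C(0), F(1), Bb(2), Eb(3), Ab(4), Db(5), Gb(6), Cb(7)
Gb major has 6 flats
Order of flats: Bb Eb Ab Db Gb Cb Fb → first 6: Bb, Eb, Ab, Db, Gb, Cb
= Bb, Eb, Ab, Db, Gb, Cb


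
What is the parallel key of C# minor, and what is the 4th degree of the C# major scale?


Solution.
Parallel keys share the same tonic but differ in mode
C# minor → parallel is C# major
C# major scale: C# D# E# F# G# A# B#
= C# major; 4th degree = F#


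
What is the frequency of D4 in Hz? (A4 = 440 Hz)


f = 440 × 2^(n/12) where n = semitones from A4
D4: -7 semitones from A4
f = 440 × 2^(-7/12)
f = 293.66 Hz


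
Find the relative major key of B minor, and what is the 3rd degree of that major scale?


Step by step:
The relative major shares the key signature and is a minor 3rd above the minor tonic
A minor 3rd above B is D
→ relative major of B minor is D major
D major scale: D E F# G A B C#
= D major; 3rd degree = F#


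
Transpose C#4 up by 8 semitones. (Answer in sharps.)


Solution.
C#4: chromatic position 1 in octave 4 → absolute = 4×12 + 1 = 49
Transpose up 8: 49 + 8 = 57
57 = 4×12 + 9 → A in octave 4
Result = A4


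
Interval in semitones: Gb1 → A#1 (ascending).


Solution.
Absolute semitone position = octave×12 + chromatic position
Gb1: 1×12 + 6 = 18
A#1: 1×12 + 10 = 22
Difference = 22 - 18 = 4
= 4 semitones


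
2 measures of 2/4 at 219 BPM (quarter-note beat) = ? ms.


Let's work it out.
Quarter-note beat duration = 60000 / 219 ms
Beats per measure (2/4) = 2
One measure = 2 × 60000 / 219 = 120000 / 219 ms
2 measures = 2 × 120000 / 219 = 240000 / 219
= 1095.9 ms


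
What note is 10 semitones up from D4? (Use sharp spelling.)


Working:
D4: chromatic position 2 in octave 4 → absolute = 4×12 + 2 = 50
Transpose up 10: 50 + 10 = 60
60 = 5×12 + 0 → C in octave 5
Result = C5


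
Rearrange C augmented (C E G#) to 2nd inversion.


Reasoning:
Root position: C E G#
2nd inversion: move root and 3rd up an octave
Bass note: G#
Notes (bottom to top) = G# C E


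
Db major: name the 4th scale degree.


Major scale pattern: W-W-H-W-W-W-H (2-2-1-2-2-2-1 semitones)
Starting from Db:
  Db + 2 semitones → Eb
  Eb + 2 semitones → F
  F + 1 semitone → Gb
  Gb + 2 semitones → Ab
  Ab + 2 semitones → Bb
  Bb + 2 semitones → C
  C + 1 semitone → Db
Scale: Db Eb F Gb Ab Bb C
Degree 4 = Gb


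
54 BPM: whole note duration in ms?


Let's work it out.
One quarter-note beat = 60000 / BPM = 60000 / 54 ms
Whole note = 4 × quarter note
Duration = 4 × 60000 / 54 = 240000 / 54
= 4444.4 ms


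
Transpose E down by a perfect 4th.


Reasoning:
perfect 4th: 4 letter names, 5 semitones
Letter: E - 3 → B
Pitch: E - 5 semitones, spelled as a B → B
= B


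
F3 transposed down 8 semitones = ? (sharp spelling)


Let's work it out.
F3: chromatic position 5 in octave 3 → absolute = 3×12 + 5 = 41
Transpose down 8: 41 - 8 = 33
33 = 2×12 + 9 → A in octave 2
Result = A2


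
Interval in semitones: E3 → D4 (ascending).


Working:
Absolute semitone position = octave×12 + chromatic position
E3: 3×12 + 4 = 40
D4: 4×12 + 2 = 50
Difference = 50 - 40 = 10
= 10 semitones


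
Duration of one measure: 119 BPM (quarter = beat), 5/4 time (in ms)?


Reasoning:
Quarter-note beat duration = 60000 / 119 ms
Beats per measure (5/4) = 5
One measure = 5 × 60000 / 119 = 300000 / 119 ms
= 2521.0 ms


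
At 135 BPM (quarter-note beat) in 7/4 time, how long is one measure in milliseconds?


Quarter-note beat duration = 60000 / 135 ms
Beats per measure (7/4) = 7
One measure = 7 × 60000 / 135 = 420000 / 135 ms
= 3111.1 ms


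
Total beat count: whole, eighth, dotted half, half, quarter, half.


Let's work it out.
Beat values:
  whole = 4 beats
  eighth = 0.5 beats
  dotted half = 3 beats
  half = 2 beats
  quarter = 1 beat
  half = 2 beats
Sum = 4 + 0.5 + 3 + 2 + 1 + 2
= 12.5 beats


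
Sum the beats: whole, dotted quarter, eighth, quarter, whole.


Reasoning:
Beat values:
  whole = 4 beats
  dotted quarter = 1.5 beats
  eighth = 0.5 beats
  quarter = 1 beat
  whole = 4 beats
Sum = 4 + 1.5 + 0.5 + 1 + 4
= 11 beats


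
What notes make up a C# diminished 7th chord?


Diminished 7th chord = root + minor 3rd + diminished 5th + diminished 7th
Seventh chords stack in thirds, so the letter names are C-E-G-B
Root: C#
Minor 3rd above C#: E
Diminished 5th above C#: G
Diminished 7th above C#: Bb
Chord = C# E G Bb


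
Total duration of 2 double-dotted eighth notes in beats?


Base eighth note = 1/2 beats
Dot 1 adds half the previous value: +1/4
Dot 2 adds half the previous value: +1/8
One double-dotted eighth = 1/2 + 1/4 + 1/8 = 7/8
2 of them = 2 × 7/8 = 7/4
= 7/4 beats


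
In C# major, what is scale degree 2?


Major scale pattern: W-W-H-W-W-W-H (2-2-1-2-2-2-1 semitones)
Starting from C#:
  C# + 2 semitones → D#
  D# + 2 semitones → E#
  E# + 1 semitone → F#
  F# + 2 semitones → G#
  G# + 2 semitones → A#
  A# + 2 semitones → B#
  B# + 1 semitone → C#
Scale: C# D# E# F# G# A# B#
Degree 2 = D#


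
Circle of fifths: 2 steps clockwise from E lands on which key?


Step by step:
Each clockwise step on the circle of fifths moves up a perfect 5th
From E: E → B → F#/Gb
= F#/Gb


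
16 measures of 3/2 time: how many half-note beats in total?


Solution.
Time signature 3/2: the bottom number 2 means the half note gets one count
The top number 3 means 3 half-note beats per measure
Total = 3 × 16 measures
= 48 half-note beats


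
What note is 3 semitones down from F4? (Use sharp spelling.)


F4: chromatic position 5 in octave 4 → absolute = 4×12 + 5 = 53
Transpose down 3: 53 - 3 = 50
50 = 4×12 + 2 → D in octave 4
Result = D4


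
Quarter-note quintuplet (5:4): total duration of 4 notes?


Solution.
Quintuplet: 5 notes occupy the space of 4 quarter notes
Space = 4 × 1 = 4 beats
Each quintuplet note = 4 / 5 = 4/5 beats
4 notes = 4 × 4/5 = 16/5
= 16/5 beats


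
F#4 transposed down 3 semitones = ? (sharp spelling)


Reasoning:
F#4: chromatic position 6 in octave 4 → absolute = 4×12 + 6 = 54
Transpose down 3: 54 - 3 = 51
51 = 4×12 + 3 → D# in octave 4
Result = D#4


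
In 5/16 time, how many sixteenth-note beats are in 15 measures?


Solution.
Time signature 5/16: the bottom number 16 means the sixteenth note gets one count
The top number 5 means 5 sixteenth-note beats per measure
Total = 5 × 15 measures
= 75 sixteenth-note beats


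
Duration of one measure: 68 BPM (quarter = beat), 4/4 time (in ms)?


Quarter-note beat duration = 60000 / 68 ms
Beats per measure (4/4) = 4
One measure = 4 × 60000 / 68 = 240000 / 68 ms
= 3529.4 ms


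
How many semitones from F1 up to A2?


Let's work it out.
Absolute semitone position = octave×12 + chromatic position
F1: 1×12 + 5 = 17
A2: 2×12 + 9 = 33
Difference = 33 - 17 = 16
= 16 semitones


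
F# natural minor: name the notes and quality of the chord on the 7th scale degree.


Let's work it out.
F# natural minor scale: F# G# A B C# D E
Diatonic triad on degree 7 stacks scale notes 7, 2, 4: E G# B
E→G# = 4 semitones; E→B = 7 semitones → major triad
= E G# B (major)


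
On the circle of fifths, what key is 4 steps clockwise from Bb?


Solution.
Each clockwise step on the circle of fifths moves up a perfect 5th
From Bb: Bb → F → C → G → D
= D


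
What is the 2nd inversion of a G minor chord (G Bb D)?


Let's work it out.
Root position: G Bb D
2nd inversion: move root and 3rd up an octave
Bass note: D
Notes (bottom to top) = D G Bb


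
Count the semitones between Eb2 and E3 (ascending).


Working:
Absolute semitone position = octave×12 + chromatic position
Eb2: 2×12 + 3 = 27
E3: 3×12 + 4 = 40
Difference = 40 - 27 = 13
= 13 semitones


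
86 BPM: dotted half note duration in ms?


Working:
One quarter-note beat = 60000 / BPM = 60000 / 86 ms
Dotted half note = 3 × quarter note
Duration = 3 × 60000 / 86 = 180000 / 86
= 2093.0 ms


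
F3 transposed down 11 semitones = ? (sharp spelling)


F3: chromatic position 5 in octave 3 → absolute = 3×12 + 5 = 41
Transpose down 11: 41 - 11 = 30
30 = 2×12 + 6 → F# in octave 2
Result = F#2


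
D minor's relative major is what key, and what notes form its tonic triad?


Step by step:
The relative major shares the key signature and is a minor 3rd above the minor tonic
A minor 3rd above D is F
→ relative major of D minor is F major
Tonic triad of F major = root + major 3rd + perfect 5th = F A C
= F major; triad = F A C


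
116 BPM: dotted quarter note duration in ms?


Working:
One quarter-note beat = 60000 / BPM = 60000 / 116 ms
Dotted quarter note = 3/2 × quarter note
Duration = 3/2 × 60000 / 116 = 90000 / 116
= 775.9 ms


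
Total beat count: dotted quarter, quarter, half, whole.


Beat values:
  dotted quarter = 1.5 beats
  quarter = 1 beat
  half = 2 beats
  whole = 4 beats
Sum = 1.5 + 1 + 2 + 4
= 8.5 beats


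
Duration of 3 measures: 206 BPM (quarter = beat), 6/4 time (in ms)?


Let's work it out.
Quarter-note beat duration = 60000 / 206 ms
Beats per measure (6/4) = 6
One measure = 6 × 60000 / 206 = 360000 / 206 ms
3 measures = 3 × 360000 / 206 = 1080000 / 206
= 5242.7 ms


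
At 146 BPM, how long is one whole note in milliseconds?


Step by step:
One quarter-note beat = 60000 / BPM = 60000 / 146 ms
Whole note = 4 × quarter note
Duration = 4 × 60000 / 146 = 240000 / 146
= 1643.8 ms


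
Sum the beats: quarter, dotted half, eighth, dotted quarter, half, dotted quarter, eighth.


Working:
Beat values:
  quarter = 1 beat
  dotted half = 3 beats
  eighth = 0.5 beats
  dotted quarter = 1.5 beats
  half = 2 beats
  dotted quarter = 1.5 beats
  eighth = 0.5 beats
Sum = 1 + 3 + 0.5 + 1.5 + 2 + 1.5 + 0.5
= 10 beats


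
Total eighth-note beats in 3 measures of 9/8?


Reasoning:
Time signature 9/8: the bottom number 8 means the eighth note gets one count
The top number 9 means 9 eighth-note beats per measure
Total = 9 × 3 measures
= 27 eighth-note beats


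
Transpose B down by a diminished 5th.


Reasoning:
diminished 5th: 5 letter names, 6 semitones
Letter: B - 4 → E
Pitch: B - 6 semitones, spelled as an E → E#
= E#


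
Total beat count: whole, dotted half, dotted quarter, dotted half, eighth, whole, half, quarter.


Beat values:
  whole = 4 beats
  dotted half = 3 beats
  dotted quarter = 1.5 beats
  dotted half = 3 beats
  eighth = 0.5 beats
  whole = 4 beats
  half = 2 beats
  quarter = 1 beat
Sum = 4 + 3 + 1.5 + 3 + 0.5 + 4 + 2 + 1
= 19 beats


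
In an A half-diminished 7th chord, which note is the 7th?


Reasoning:
Half-diminished 7th chord = root + minor 3rd + diminished 5th + minor 7th
Seventh chords stack in thirds, so the letter names are A-C-E-G
Root: A
Minor 3rd above A: C
Diminished 5th above A: Eb
Minor 7th above A: G
The 7th = G


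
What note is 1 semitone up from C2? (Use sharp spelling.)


C2: chromatic position 0 in octave 2 → absolute = 2×12 + 0 = 24
Transpose up 1: 24 + 1 = 25
25 = 2×12 + 1 → C# in octave 2
Result = C#2


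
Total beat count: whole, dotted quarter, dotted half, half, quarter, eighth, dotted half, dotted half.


Reasoning:
Beat values:
  whole = 4 beats
  dotted quarter = 1.5 beats
  dotted half = 3 beats
  half = 2 beats
  quarter = 1 beat
  eighth = 0.5 beats
  dotted half = 3 beats
  dotted half = 3 beats
Sum = 4 + 1.5 + 3 + 2 + 1 + 0.5 + 3 + 3
= 18 beats


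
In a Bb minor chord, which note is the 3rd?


Minor triad = root + minor 3rd (3 semitones) + perfect 5th (7 semitones)
A triad on Bb stacks thirds, so the chord tones use letter names B-D-F
Root: Bb
Minor 3rd above Bb: Db
Perfect 5th above Bb: F
The 3rd = Db


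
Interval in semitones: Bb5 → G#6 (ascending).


Step by step:
Absolute semitone position = octave×12 + chromatic position
Bb5: 5×12 + 10 = 70
G#6: 6×12 + 8 = 80
Difference = 80 - 70 = 10
= 10 semitones


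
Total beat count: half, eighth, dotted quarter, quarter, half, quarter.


Beat values:
  half = 2 beats
  eighth = 0.5 beats
  dotted quarter = 1.5 beats
  quarter = 1 beat
  half = 2 beats
  quarter = 1 beat
Sum = 2 + 0.5 + 1.5 + 1 + 2 + 1
= 8 beats


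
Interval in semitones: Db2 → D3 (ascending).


Reasoning:
Absolute semitone position = octave×12 + chromatic position
Db2: 2×12 + 1 = 25
D3: 3×12 + 2 = 38
Difference = 38 - 25 = 13
= 13 semitones


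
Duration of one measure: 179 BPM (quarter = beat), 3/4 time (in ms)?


Step by step:
Quarter-note beat duration = 60000 / 179 ms
Beats per measure (3/4) = 3
One measure = 3 × 60000 / 179 = 180000 / 179 ms
= 1005.6 ms


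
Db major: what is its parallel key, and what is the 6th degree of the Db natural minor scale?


Working:
Parallel keys share the same tonic but differ in mode
Db major → parallel is Db minor
Db natural minor scale: Db Eb Fb Gb Ab Bbb Cb
= Db minor; 6th degree = Bbb


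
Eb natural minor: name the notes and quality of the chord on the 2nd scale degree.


Reasoning:
Eb natural minor scale: Eb F Gb Ab Bb Cb Db
Diatonic triad on degree 2 stacks scale notes 2, 4, 6: F Ab Cb
F→Ab = 3 semitones; F→Cb = 6 semitones → diminished triad
= F Ab Cb (diminished)


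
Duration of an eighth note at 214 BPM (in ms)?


One quarter-note beat = 60000 / BPM = 60000 / 214 ms
Eighth note = 1/2 × quarter note
Duration = 1/2 × 60000 / 214 = 30000 / 214
= 140.2 ms


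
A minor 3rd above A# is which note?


Reasoning:
A 3rd spans 3 letter names, so from A we land on C
A minor 3rd = 3 semitones above A#
Spell C at that pitch: C#
= C#


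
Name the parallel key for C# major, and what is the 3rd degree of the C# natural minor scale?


Parallel keys share the same tonic but differ in mode
C# major → parallel is C# minor
C# natural minor scale: C# D# E F# G# A B
= C# minor; 3rd degree = E


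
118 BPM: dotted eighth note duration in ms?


Reasoning:
One quarter-note beat = 60000 / BPM = 60000 / 118 ms
Dotted eighth note = 3/4 × quarter note
Duration = 3/4 × 60000 / 118 = 45000 / 118
= 381.4 ms


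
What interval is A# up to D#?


Solution.
Letter names: A → D spans 4 letter names → a 4th
Semitones: A# → D# = 5 half-steps
A 4th of 5 semitones is a perfect 4th
= perfect 4th


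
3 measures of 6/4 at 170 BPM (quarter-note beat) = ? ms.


Step by step:
Quarter-note beat duration = 60000 / 170 ms
Beats per measure (6/4) = 6
One measure = 6 × 60000 / 170 = 360000 / 170 ms
3 measures = 3 × 360000 / 170 = 1080000 / 170
= 6352.9 ms


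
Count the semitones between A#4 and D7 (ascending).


Working:
Absolute semitone position = octave×12 + chromatic position
A#4: 4×12 + 10 = 58
D7: 7×12 + 2 = 86
Difference = 86 - 58 = 28
= 28 semitones


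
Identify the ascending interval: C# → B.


Letter names: C → B spans 7 letter names → a 7th
Semitones: C# → B = 10 half-steps
A 7th of 10 semitones is a minor 7th
= minor 7th


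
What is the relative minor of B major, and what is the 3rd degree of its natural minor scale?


Solution.
The relative minor shares the major's key signature and starts on its 6th degree
6th degree = a major 6th above the tonic; a major 6th above B is G#
→ relative minor of B major is G# minor
G# natural minor scale: G# A# B C# D# E F#
= G# minor; 3rd degree = B
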